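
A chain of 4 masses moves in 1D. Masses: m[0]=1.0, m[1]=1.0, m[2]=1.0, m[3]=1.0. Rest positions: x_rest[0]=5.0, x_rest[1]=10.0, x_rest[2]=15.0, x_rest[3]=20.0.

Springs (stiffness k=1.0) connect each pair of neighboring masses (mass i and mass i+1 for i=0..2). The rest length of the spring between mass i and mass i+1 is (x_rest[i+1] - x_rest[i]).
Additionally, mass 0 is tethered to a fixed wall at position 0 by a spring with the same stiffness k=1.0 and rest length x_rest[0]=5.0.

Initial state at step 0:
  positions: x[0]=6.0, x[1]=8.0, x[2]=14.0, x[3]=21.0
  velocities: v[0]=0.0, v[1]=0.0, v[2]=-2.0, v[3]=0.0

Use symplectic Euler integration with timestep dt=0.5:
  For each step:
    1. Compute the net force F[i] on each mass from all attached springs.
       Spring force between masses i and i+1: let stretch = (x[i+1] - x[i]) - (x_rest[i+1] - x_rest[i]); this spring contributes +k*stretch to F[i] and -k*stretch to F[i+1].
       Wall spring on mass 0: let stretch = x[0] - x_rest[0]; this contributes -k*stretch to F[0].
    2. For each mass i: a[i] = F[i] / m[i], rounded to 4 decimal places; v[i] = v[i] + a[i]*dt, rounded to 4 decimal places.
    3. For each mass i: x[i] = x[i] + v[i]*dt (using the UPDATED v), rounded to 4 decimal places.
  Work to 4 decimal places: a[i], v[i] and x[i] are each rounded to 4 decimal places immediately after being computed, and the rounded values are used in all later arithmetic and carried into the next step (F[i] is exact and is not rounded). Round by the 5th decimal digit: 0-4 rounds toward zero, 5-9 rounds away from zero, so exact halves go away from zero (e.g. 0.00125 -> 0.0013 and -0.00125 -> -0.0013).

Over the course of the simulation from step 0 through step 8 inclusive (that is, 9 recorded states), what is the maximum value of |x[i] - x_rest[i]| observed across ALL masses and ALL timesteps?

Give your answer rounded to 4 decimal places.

Step 0: x=[6.0000 8.0000 14.0000 21.0000] v=[0.0000 0.0000 -2.0000 0.0000]
Step 1: x=[5.0000 9.0000 13.2500 20.5000] v=[-2.0000 2.0000 -1.5000 -1.0000]
Step 2: x=[3.7500 10.0625 13.2500 19.4375] v=[-2.5000 2.1250 0.0000 -2.1250]
Step 3: x=[3.1406 10.3438 14.0000 18.0781] v=[-1.2188 0.5625 1.5000 -2.7188]
Step 4: x=[3.5469 9.7383 14.8555 16.9492] v=[0.8125 -1.2110 1.7110 -2.2579]
Step 5: x=[4.6143 8.8643 14.9552 16.5468] v=[2.1348 -1.7481 0.1993 -0.8048]
Step 6: x=[5.5907 8.4505 13.9300 16.9965] v=[1.9527 -0.8277 -2.0504 0.8994]
Step 7: x=[5.8844 8.6916 12.3016 17.9296] v=[0.5873 0.4822 -3.2569 1.8662]
Step 8: x=[5.4088 9.1334 11.1777 18.7057] v=[-0.9513 0.8836 -2.2479 1.5522]
Max displacement = 3.8223

Answer: 3.8223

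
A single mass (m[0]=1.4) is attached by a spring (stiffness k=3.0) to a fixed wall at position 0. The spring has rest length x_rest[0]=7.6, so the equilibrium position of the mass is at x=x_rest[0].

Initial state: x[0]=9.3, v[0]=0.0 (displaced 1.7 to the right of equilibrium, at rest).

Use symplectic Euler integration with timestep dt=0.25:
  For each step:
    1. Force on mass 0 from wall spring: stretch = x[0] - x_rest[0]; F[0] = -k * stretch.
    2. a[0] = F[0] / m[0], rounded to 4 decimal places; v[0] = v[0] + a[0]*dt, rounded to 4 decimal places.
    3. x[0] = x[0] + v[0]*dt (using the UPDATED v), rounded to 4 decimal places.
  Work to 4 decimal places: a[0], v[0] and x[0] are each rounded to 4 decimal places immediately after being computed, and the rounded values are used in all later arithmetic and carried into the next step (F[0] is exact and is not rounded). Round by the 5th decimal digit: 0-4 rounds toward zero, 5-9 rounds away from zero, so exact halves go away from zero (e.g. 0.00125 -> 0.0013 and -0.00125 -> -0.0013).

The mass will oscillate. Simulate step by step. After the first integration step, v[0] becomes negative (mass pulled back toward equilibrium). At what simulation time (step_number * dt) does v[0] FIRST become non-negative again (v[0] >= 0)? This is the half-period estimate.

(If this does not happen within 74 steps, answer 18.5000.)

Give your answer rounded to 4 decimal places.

Step 0: x=[9.3000] v=[0.0000]
Step 1: x=[9.0723] v=[-0.9107]
Step 2: x=[8.6475] v=[-1.6994]
Step 3: x=[8.0824] v=[-2.2606]
Step 4: x=[7.4527] v=[-2.5190]
Step 5: x=[6.8427] v=[-2.4401]
Step 6: x=[6.3341] v=[-2.0344]
Step 7: x=[5.9950] v=[-1.3563]
Step 8: x=[5.8709] v=[-0.4965]
Step 9: x=[5.9784] v=[0.4298]
First v>=0 after going negative at step 9, time=2.2500

Answer: 2.2500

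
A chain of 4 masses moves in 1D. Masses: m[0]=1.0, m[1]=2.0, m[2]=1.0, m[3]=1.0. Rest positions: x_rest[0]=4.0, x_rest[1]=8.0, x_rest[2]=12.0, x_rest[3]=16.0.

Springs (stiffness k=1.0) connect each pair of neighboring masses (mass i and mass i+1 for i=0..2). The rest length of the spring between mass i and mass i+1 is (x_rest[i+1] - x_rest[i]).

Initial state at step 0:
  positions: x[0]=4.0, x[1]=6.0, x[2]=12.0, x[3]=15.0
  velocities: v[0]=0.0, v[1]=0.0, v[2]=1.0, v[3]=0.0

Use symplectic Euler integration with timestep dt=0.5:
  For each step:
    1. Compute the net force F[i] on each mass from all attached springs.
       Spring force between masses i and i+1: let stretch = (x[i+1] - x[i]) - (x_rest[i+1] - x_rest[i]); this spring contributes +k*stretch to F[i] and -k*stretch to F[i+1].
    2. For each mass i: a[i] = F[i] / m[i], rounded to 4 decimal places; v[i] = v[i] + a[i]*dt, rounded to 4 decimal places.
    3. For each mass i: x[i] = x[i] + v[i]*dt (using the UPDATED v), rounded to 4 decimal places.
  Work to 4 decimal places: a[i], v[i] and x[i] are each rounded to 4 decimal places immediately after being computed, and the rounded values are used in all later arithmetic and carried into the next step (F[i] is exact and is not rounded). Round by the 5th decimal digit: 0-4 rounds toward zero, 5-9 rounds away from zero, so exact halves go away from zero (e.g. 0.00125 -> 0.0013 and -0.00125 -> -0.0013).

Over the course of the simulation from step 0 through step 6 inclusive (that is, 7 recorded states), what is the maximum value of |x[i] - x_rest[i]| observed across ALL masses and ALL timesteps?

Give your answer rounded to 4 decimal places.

Answer: 2.0254

Derivation:
Step 0: x=[4.0000 6.0000 12.0000 15.0000] v=[0.0000 0.0000 1.0000 0.0000]
Step 1: x=[3.5000 6.5000 11.7500 15.2500] v=[-1.0000 1.0000 -0.5000 0.5000]
Step 2: x=[2.7500 7.2813 11.0625 15.6250] v=[-1.5000 1.5625 -1.3750 0.7500]
Step 3: x=[2.1328 7.9688 10.5703 15.8594] v=[-1.2344 1.3750 -0.9844 0.4688]
Step 4: x=[1.9746 8.2520 10.7500 15.7715] v=[-0.3164 0.5664 0.3594 -0.1758]
Step 5: x=[2.3858 8.0628 11.5606 15.4282] v=[0.8223 -0.3785 1.6212 -0.6866]
Step 6: x=[3.2162 7.6012 12.4637 15.1180] v=[1.6608 -0.9233 1.8061 -0.6204]
Max displacement = 2.0254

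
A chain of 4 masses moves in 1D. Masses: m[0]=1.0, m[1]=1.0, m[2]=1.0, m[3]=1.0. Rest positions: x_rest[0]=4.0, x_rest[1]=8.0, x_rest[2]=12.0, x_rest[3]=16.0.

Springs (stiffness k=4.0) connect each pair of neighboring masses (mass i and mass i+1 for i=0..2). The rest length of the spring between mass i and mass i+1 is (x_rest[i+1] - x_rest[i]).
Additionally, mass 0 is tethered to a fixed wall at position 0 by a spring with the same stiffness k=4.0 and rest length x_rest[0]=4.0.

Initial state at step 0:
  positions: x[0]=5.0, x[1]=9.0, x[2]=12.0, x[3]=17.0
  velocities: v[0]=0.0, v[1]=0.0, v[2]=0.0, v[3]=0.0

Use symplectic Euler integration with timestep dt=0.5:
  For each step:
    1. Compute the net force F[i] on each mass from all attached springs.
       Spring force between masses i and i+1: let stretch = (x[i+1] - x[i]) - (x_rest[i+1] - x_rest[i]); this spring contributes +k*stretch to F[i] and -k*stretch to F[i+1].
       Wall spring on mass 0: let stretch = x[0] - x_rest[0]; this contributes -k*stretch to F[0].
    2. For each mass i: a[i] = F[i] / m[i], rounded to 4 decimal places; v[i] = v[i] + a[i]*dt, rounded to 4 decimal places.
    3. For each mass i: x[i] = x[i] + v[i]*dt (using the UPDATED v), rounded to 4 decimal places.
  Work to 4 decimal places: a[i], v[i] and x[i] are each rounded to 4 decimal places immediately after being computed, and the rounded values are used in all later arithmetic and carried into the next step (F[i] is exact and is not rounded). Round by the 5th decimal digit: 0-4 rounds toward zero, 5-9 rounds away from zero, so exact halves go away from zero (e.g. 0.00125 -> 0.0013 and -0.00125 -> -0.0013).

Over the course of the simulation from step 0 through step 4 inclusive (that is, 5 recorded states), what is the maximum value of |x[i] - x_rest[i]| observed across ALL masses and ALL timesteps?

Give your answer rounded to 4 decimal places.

Step 0: x=[5.0000 9.0000 12.0000 17.0000] v=[0.0000 0.0000 0.0000 0.0000]
Step 1: x=[4.0000 8.0000 14.0000 16.0000] v=[-2.0000 -2.0000 4.0000 -2.0000]
Step 2: x=[3.0000 9.0000 12.0000 17.0000] v=[-2.0000 2.0000 -4.0000 2.0000]
Step 3: x=[5.0000 7.0000 12.0000 17.0000] v=[4.0000 -4.0000 0.0000 0.0000]
Step 4: x=[4.0000 8.0000 12.0000 16.0000] v=[-2.0000 2.0000 0.0000 -2.0000]
Max displacement = 2.0000

Answer: 2.0000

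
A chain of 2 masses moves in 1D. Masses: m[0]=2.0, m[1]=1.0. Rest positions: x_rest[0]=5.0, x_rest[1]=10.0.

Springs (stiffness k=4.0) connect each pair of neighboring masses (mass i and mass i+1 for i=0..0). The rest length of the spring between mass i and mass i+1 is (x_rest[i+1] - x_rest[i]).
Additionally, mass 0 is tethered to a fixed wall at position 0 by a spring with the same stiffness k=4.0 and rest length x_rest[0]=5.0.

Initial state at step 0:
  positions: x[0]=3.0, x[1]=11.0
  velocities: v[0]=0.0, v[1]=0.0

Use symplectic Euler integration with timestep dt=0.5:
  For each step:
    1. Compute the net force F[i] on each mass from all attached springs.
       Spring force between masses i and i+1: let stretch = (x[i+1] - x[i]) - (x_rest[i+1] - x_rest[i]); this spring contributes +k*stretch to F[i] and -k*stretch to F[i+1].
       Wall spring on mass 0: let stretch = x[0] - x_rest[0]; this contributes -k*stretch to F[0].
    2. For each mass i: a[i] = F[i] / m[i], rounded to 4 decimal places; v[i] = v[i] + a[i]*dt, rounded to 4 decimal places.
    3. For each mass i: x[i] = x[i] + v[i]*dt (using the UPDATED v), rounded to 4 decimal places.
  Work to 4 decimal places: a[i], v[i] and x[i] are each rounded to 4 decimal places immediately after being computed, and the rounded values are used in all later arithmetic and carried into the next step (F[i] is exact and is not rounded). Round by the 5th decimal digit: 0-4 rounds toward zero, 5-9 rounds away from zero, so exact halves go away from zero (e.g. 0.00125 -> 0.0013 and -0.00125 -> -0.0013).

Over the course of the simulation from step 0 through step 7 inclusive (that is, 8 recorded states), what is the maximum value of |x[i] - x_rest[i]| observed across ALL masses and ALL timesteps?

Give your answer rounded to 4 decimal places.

Step 0: x=[3.0000 11.0000] v=[0.0000 0.0000]
Step 1: x=[5.5000 8.0000] v=[5.0000 -6.0000]
Step 2: x=[6.5000 7.5000] v=[2.0000 -1.0000]
Step 3: x=[4.7500 11.0000] v=[-3.5000 7.0000]
Step 4: x=[3.7500 13.2500] v=[-2.0000 4.5000]
Step 5: x=[5.6250 11.0000] v=[3.7500 -4.5000]
Step 6: x=[7.3750 8.3750] v=[3.5000 -5.2500]
Step 7: x=[5.9375 9.7500] v=[-2.8750 2.7500]
Max displacement = 3.2500

Answer: 3.2500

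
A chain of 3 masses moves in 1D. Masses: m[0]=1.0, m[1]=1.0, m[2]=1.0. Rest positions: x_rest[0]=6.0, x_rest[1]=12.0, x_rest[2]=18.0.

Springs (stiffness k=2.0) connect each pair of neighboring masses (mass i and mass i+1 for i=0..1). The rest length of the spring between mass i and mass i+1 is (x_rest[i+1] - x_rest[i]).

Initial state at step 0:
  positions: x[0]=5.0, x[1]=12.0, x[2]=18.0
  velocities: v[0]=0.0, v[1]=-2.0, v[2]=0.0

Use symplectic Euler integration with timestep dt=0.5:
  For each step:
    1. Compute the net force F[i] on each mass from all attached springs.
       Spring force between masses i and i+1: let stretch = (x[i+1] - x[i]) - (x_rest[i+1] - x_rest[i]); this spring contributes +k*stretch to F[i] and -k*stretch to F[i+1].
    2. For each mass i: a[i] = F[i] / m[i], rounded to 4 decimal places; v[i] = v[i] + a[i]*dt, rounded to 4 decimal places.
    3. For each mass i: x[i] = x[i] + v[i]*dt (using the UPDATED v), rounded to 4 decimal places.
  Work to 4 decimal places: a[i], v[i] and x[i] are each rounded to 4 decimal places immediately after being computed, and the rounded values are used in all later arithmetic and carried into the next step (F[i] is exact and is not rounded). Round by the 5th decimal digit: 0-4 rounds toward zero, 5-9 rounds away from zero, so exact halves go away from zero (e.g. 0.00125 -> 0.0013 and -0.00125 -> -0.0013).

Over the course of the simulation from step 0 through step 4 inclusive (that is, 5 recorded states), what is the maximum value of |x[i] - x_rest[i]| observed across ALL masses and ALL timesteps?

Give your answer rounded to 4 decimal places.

Step 0: x=[5.0000 12.0000 18.0000] v=[0.0000 -2.0000 0.0000]
Step 1: x=[5.5000 10.5000 18.0000] v=[1.0000 -3.0000 0.0000]
Step 2: x=[5.5000 10.2500 17.2500] v=[0.0000 -0.5000 -1.5000]
Step 3: x=[4.8750 11.1250 16.0000] v=[-1.2500 1.7500 -2.5000]
Step 4: x=[4.3750 11.3125 15.3125] v=[-1.0000 0.3750 -1.3750]
Max displacement = 2.6875

Answer: 2.6875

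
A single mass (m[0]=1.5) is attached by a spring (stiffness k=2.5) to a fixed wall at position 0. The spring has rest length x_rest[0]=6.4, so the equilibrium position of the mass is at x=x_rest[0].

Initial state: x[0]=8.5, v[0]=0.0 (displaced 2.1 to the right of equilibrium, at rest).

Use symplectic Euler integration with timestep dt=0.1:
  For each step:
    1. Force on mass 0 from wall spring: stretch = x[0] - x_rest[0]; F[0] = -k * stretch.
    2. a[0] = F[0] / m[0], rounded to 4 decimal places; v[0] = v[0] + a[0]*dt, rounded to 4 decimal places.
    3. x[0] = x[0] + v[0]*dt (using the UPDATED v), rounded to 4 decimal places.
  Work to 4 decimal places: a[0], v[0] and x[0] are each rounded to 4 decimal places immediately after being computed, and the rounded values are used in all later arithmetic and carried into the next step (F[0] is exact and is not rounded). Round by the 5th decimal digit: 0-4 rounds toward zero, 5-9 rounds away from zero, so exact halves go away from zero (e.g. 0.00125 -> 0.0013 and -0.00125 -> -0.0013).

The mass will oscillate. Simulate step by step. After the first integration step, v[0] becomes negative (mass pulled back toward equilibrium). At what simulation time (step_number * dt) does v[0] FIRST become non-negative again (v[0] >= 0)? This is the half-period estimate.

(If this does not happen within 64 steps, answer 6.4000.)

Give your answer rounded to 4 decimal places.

Step 0: x=[8.5000] v=[0.0000]
Step 1: x=[8.4650] v=[-0.3500]
Step 2: x=[8.3956] v=[-0.6942]
Step 3: x=[8.2929] v=[-1.0268]
Step 4: x=[8.1587] v=[-1.3423]
Step 5: x=[7.9952] v=[-1.6354]
Step 6: x=[7.8051] v=[-1.9013]
Step 7: x=[7.5916] v=[-2.1355]
Step 8: x=[7.3582] v=[-2.3341]
Step 9: x=[7.1088] v=[-2.4938]
Step 10: x=[6.8476] v=[-2.6119]
Step 11: x=[6.5790] v=[-2.6865]
Step 12: x=[6.3074] v=[-2.7163]
Step 13: x=[6.0373] v=[-2.7009]
Step 14: x=[5.7733] v=[-2.6405]
Step 15: x=[5.5197] v=[-2.5361]
Step 16: x=[5.2808] v=[-2.3894]
Step 17: x=[5.0605] v=[-2.2029]
Step 18: x=[4.8625] v=[-1.9797]
Step 19: x=[4.6902] v=[-1.7235]
Step 20: x=[4.5464] v=[-1.4385]
Step 21: x=[4.4334] v=[-1.1296]
Step 22: x=[4.3532] v=[-0.8018]
Step 23: x=[4.3071] v=[-0.4607]
Step 24: x=[4.2959] v=[-0.1119]
Step 25: x=[4.3198] v=[0.2388]
First v>=0 after going negative at step 25, time=2.5000

Answer: 2.5000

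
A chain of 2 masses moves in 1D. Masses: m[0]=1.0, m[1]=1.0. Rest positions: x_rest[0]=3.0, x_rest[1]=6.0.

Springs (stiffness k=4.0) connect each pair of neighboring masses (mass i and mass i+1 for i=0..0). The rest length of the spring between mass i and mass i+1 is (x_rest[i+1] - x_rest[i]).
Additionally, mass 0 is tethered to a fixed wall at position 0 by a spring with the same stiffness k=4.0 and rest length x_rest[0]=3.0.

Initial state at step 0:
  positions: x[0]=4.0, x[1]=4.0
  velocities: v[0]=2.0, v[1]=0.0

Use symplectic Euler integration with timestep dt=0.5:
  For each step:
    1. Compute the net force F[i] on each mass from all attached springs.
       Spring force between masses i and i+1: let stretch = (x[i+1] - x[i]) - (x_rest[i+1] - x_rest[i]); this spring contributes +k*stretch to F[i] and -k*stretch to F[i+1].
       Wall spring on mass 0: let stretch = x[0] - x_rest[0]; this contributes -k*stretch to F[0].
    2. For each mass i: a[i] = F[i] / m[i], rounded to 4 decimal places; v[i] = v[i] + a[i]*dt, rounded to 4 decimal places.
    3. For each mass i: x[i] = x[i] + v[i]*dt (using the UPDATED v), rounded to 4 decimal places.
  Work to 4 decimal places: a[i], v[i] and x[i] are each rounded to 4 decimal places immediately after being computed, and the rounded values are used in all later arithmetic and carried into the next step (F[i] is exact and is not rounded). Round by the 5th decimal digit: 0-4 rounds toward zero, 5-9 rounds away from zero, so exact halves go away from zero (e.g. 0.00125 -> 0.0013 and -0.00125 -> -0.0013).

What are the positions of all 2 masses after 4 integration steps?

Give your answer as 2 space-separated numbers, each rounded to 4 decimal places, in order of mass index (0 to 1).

Answer: 3.0000 8.0000

Derivation:
Step 0: x=[4.0000 4.0000] v=[2.0000 0.0000]
Step 1: x=[1.0000 7.0000] v=[-6.0000 6.0000]
Step 2: x=[3.0000 7.0000] v=[4.0000 0.0000]
Step 3: x=[6.0000 6.0000] v=[6.0000 -2.0000]
Step 4: x=[3.0000 8.0000] v=[-6.0000 4.0000]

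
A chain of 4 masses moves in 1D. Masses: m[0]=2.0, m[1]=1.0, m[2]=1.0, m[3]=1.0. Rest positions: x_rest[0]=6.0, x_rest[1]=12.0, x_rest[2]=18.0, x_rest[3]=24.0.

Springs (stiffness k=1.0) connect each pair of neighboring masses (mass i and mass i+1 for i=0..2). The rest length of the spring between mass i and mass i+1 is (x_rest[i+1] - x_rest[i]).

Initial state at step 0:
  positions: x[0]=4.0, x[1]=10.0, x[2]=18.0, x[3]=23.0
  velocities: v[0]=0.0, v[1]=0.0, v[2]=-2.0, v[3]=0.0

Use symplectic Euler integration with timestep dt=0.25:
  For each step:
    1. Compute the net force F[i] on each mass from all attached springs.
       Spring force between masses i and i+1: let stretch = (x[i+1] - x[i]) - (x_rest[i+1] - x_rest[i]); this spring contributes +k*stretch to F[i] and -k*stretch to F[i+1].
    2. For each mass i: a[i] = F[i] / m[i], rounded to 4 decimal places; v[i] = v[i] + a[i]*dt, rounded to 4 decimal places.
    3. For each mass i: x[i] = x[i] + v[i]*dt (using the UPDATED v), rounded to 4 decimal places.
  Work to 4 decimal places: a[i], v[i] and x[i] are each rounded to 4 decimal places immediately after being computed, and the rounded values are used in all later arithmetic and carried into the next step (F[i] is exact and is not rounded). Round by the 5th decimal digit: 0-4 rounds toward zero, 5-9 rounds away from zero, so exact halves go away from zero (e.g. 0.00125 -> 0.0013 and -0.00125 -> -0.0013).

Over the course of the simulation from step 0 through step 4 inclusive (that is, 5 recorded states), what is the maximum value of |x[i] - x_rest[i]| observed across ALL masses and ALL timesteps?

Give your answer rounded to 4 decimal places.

Step 0: x=[4.0000 10.0000 18.0000 23.0000] v=[0.0000 0.0000 -2.0000 0.0000]
Step 1: x=[4.0000 10.1250 17.3125 23.0625] v=[0.0000 0.5000 -2.7500 0.2500]
Step 2: x=[4.0039 10.3164 16.5352 23.1406] v=[0.0156 0.7656 -3.1094 0.3125]
Step 3: x=[4.0176 10.5020 15.7820 23.1809] v=[0.0547 0.7422 -3.0128 0.1612]
Step 4: x=[4.0464 10.6123 15.1612 23.1338] v=[0.1153 0.4411 -2.4831 -0.1885]
Max displacement = 2.8388

Answer: 2.8388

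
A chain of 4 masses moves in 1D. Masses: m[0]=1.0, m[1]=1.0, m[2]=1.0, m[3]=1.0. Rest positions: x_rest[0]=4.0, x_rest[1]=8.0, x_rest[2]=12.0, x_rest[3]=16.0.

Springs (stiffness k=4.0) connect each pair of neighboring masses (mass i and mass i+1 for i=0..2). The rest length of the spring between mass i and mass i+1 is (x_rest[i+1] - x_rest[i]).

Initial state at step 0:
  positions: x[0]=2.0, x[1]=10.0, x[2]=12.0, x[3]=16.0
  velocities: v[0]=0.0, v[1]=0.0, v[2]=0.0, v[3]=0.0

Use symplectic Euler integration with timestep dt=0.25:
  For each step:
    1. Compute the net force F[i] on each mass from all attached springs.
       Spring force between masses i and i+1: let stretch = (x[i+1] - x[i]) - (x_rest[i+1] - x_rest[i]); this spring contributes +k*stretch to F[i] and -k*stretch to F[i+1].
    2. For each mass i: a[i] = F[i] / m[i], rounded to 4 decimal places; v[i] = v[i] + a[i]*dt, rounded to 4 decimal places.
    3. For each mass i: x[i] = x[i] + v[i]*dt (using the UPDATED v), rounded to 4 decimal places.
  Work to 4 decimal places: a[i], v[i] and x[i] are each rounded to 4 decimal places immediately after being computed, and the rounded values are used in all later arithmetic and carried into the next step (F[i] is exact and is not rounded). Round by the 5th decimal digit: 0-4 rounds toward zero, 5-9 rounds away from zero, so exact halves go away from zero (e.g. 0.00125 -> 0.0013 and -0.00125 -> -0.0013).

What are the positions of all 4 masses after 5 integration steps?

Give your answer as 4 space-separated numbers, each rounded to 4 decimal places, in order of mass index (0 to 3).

Answer: 4.6797 8.1250 10.4375 16.7578

Derivation:
Step 0: x=[2.0000 10.0000 12.0000 16.0000] v=[0.0000 0.0000 0.0000 0.0000]
Step 1: x=[3.0000 8.5000 12.5000 16.0000] v=[4.0000 -6.0000 2.0000 0.0000]
Step 2: x=[4.3750 6.6250 12.8750 16.1250] v=[5.5000 -7.5000 1.5000 0.5000]
Step 3: x=[5.3125 5.7500 12.5000 16.4375] v=[3.7500 -3.5000 -1.5000 1.2500]
Step 4: x=[5.3594 6.4531 11.4219 16.7656] v=[0.1875 2.8125 -4.3125 1.3125]
Step 5: x=[4.6797 8.1250 10.4375 16.7578] v=[-2.7188 6.6876 -3.9376 -0.0312]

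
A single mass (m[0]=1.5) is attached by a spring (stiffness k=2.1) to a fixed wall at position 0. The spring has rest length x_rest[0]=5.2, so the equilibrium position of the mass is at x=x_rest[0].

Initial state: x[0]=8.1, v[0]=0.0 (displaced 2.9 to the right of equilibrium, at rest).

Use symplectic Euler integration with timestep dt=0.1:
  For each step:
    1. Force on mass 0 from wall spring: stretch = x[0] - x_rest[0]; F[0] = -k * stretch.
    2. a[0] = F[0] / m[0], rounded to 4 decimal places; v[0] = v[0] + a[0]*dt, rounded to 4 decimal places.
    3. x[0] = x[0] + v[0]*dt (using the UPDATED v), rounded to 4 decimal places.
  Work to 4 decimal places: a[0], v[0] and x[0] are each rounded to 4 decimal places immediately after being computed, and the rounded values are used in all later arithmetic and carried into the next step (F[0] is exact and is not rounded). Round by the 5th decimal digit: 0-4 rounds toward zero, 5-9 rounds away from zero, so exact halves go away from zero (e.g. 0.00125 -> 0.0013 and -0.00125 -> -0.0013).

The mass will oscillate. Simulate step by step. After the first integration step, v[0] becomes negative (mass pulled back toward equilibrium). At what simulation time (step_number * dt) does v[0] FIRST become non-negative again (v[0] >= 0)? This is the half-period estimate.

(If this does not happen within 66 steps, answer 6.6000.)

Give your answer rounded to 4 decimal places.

Answer: 2.7000

Derivation:
Step 0: x=[8.1000] v=[0.0000]
Step 1: x=[8.0594] v=[-0.4060]
Step 2: x=[7.9788] v=[-0.8063]
Step 3: x=[7.8593] v=[-1.1953]
Step 4: x=[7.7025] v=[-1.5676]
Step 5: x=[7.5107] v=[-1.9180]
Step 6: x=[7.2866] v=[-2.2415]
Step 7: x=[7.0332] v=[-2.5336]
Step 8: x=[6.7542] v=[-2.7903]
Step 9: x=[6.4534] v=[-3.0079]
Step 10: x=[6.1351] v=[-3.1834]
Step 11: x=[5.8037] v=[-3.3143]
Step 12: x=[5.4638] v=[-3.3988]
Step 13: x=[5.1202] v=[-3.4357]
Step 14: x=[4.7778] v=[-3.4245]
Step 15: x=[4.4413] v=[-3.3654]
Step 16: x=[4.1154] v=[-3.2592]
Step 17: x=[3.8047] v=[-3.1074]
Step 18: x=[3.5135] v=[-2.9121]
Step 19: x=[3.2459] v=[-2.6760]
Step 20: x=[3.0057] v=[-2.4024]
Step 21: x=[2.7962] v=[-2.0952]
Step 22: x=[2.6203] v=[-1.7587]
Step 23: x=[2.4806] v=[-1.3975]
Step 24: x=[2.3789] v=[-1.0168]
Step 25: x=[2.3167] v=[-0.6219]
Step 26: x=[2.2949] v=[-0.2182]
Step 27: x=[2.3138] v=[0.1885]
First v>=0 after going negative at step 27, time=2.7000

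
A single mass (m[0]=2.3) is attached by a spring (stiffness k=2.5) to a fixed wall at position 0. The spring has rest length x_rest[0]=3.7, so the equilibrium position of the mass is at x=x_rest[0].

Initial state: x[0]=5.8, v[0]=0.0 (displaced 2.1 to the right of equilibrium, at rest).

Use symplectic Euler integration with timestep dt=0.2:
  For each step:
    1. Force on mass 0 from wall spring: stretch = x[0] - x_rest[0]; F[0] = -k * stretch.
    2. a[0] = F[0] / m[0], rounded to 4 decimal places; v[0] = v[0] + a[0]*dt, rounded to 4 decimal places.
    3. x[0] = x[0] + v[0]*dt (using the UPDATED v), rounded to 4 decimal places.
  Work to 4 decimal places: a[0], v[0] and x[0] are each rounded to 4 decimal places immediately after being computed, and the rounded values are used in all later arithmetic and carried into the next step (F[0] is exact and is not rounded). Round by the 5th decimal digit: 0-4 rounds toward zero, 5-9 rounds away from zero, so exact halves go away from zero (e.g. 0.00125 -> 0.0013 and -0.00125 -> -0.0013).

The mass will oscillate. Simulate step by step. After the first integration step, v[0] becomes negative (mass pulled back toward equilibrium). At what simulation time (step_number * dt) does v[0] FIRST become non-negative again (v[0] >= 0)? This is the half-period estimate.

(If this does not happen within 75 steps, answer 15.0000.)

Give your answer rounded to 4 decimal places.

Step 0: x=[5.8000] v=[0.0000]
Step 1: x=[5.7087] v=[-0.4565]
Step 2: x=[5.5301] v=[-0.8932]
Step 3: x=[5.2719] v=[-1.2910]
Step 4: x=[4.9454] v=[-1.6327]
Step 5: x=[4.5647] v=[-1.9034]
Step 6: x=[4.1464] v=[-2.0914]
Step 7: x=[3.7087] v=[-2.1884]
Step 8: x=[3.2706] v=[-2.1903]
Step 9: x=[2.8512] v=[-2.0970]
Step 10: x=[2.4687] v=[-1.9125]
Step 11: x=[2.1397] v=[-1.6448]
Step 12: x=[1.8786] v=[-1.3056]
Step 13: x=[1.6967] v=[-0.9096]
Step 14: x=[1.6019] v=[-0.4741]
Step 15: x=[1.5983] v=[-0.0180]
Step 16: x=[1.6861] v=[0.4389]
First v>=0 after going negative at step 16, time=3.2000

Answer: 3.2000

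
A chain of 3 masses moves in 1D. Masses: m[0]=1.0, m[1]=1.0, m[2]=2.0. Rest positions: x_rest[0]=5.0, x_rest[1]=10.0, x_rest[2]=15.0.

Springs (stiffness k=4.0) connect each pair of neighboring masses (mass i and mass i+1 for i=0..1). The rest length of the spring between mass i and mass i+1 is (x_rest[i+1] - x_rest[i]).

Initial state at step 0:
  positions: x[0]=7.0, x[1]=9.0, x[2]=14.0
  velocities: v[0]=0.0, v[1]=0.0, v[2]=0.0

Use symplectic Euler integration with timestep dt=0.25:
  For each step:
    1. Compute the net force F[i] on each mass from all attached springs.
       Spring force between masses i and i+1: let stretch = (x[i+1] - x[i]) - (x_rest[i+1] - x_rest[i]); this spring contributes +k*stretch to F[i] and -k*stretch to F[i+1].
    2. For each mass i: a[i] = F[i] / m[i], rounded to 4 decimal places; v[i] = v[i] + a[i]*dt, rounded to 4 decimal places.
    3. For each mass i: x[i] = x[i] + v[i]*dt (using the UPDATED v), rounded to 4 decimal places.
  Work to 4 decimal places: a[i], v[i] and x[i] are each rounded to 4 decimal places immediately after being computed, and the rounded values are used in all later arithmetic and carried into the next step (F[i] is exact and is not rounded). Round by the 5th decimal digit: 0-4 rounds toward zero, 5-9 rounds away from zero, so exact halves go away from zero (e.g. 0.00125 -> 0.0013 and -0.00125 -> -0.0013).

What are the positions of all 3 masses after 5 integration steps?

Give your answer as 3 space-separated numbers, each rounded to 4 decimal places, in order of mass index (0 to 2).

Answer: 3.6273 9.4077 15.4827

Derivation:
Step 0: x=[7.0000 9.0000 14.0000] v=[0.0000 0.0000 0.0000]
Step 1: x=[6.2500 9.7500 14.0000] v=[-3.0000 3.0000 0.0000]
Step 2: x=[5.1250 10.6875 14.0938] v=[-4.5000 3.7500 0.3750]
Step 3: x=[4.1406 11.0860 14.3868] v=[-3.9375 1.5938 1.1719]
Step 4: x=[3.6426 10.5733 14.8922] v=[-1.9921 -2.0508 2.0215]
Step 5: x=[3.6273 9.4077 15.4827] v=[-0.0614 -4.6626 2.3621]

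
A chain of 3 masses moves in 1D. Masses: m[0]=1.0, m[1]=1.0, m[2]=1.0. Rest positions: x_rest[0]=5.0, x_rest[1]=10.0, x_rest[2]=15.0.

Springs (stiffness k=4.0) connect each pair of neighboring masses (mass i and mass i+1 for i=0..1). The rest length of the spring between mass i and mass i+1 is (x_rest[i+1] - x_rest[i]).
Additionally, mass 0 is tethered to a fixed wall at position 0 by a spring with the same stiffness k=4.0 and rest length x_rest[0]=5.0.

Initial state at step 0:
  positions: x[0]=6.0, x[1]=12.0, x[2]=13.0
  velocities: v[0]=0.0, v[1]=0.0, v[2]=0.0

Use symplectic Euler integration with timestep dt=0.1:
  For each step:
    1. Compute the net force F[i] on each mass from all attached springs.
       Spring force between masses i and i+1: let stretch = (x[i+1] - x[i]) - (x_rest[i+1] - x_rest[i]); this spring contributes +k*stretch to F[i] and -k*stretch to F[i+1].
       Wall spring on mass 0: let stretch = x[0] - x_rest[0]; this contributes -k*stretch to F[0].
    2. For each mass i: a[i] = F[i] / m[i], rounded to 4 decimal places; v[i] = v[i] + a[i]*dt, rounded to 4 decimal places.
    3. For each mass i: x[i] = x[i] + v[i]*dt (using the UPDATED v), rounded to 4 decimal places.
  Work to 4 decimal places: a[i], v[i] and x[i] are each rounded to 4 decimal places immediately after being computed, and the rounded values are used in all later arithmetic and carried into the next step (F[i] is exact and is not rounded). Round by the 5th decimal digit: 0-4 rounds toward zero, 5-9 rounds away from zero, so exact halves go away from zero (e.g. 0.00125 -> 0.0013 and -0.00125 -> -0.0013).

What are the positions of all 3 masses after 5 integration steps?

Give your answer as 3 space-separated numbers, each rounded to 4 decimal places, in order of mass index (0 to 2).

Step 0: x=[6.0000 12.0000 13.0000] v=[0.0000 0.0000 0.0000]
Step 1: x=[6.0000 11.8000 13.1600] v=[0.0000 -2.0000 1.6000]
Step 2: x=[5.9920 11.4224 13.4656] v=[-0.0800 -3.7760 3.0560]
Step 3: x=[5.9615 10.9093 13.8895] v=[-0.3046 -5.1309 4.2387]
Step 4: x=[5.8905 10.3175 14.3942] v=[-0.7101 -5.9179 5.0466]
Step 5: x=[5.7610 9.7117 14.9358] v=[-1.2955 -6.0580 5.4159]

Answer: 5.7610 9.7117 14.9358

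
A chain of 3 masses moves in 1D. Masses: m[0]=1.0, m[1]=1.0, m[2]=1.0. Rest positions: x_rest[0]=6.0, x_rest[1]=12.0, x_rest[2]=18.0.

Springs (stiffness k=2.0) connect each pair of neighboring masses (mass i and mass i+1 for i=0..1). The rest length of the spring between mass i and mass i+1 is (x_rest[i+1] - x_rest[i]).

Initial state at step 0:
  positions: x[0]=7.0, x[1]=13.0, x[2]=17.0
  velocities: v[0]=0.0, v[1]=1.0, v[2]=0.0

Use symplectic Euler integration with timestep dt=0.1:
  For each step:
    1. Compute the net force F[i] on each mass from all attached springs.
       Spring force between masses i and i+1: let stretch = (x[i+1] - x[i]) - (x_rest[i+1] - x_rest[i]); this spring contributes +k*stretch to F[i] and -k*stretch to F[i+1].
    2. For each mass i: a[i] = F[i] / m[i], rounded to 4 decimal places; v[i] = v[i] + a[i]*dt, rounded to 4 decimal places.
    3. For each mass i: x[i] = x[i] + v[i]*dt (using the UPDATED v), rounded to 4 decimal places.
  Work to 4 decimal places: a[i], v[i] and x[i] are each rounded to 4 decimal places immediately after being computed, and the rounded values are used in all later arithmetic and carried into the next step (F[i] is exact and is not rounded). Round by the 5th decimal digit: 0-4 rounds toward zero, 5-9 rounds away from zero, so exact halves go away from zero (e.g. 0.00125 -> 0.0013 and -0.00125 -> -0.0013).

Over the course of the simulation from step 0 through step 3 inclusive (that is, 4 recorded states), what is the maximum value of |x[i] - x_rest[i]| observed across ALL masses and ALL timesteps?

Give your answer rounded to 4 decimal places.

Step 0: x=[7.0000 13.0000 17.0000] v=[0.0000 1.0000 0.0000]
Step 1: x=[7.0000 13.0600 17.0400] v=[0.0000 0.6000 0.4000]
Step 2: x=[7.0012 13.0784 17.1204] v=[0.0120 0.1840 0.8040]
Step 3: x=[7.0039 13.0561 17.2400] v=[0.0274 -0.2230 1.1956]
Max displacement = 1.0784

Answer: 1.0784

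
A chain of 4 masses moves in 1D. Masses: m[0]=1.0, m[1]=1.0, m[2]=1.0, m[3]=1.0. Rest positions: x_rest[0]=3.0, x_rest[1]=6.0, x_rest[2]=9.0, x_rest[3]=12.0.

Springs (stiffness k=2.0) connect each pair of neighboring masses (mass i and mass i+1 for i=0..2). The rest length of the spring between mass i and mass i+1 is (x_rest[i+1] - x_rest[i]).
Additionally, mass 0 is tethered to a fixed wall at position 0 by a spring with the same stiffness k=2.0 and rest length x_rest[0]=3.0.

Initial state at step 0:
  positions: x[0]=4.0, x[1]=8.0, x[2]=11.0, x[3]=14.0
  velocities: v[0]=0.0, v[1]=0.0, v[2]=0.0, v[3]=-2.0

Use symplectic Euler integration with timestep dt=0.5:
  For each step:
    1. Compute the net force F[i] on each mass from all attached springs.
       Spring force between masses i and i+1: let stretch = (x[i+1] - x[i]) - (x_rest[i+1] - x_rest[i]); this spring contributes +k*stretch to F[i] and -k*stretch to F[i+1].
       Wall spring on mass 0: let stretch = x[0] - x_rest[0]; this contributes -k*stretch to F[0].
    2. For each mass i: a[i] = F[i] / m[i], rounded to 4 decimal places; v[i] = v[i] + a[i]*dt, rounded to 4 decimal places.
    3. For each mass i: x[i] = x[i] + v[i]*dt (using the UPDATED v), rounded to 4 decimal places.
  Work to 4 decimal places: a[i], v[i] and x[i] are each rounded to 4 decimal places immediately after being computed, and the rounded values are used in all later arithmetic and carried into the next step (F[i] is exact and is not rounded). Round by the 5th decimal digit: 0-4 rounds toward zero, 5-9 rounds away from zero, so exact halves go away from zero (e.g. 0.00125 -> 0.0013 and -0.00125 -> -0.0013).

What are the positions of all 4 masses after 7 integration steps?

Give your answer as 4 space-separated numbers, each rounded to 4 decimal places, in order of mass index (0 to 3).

Step 0: x=[4.0000 8.0000 11.0000 14.0000] v=[0.0000 0.0000 0.0000 -2.0000]
Step 1: x=[4.0000 7.5000 11.0000 13.0000] v=[0.0000 -1.0000 0.0000 -2.0000]
Step 2: x=[3.7500 7.0000 10.2500 12.5000] v=[-0.5000 -1.0000 -1.5000 -1.0000]
Step 3: x=[3.2500 6.5000 9.0000 12.3750] v=[-1.0000 -1.0000 -2.5000 -0.2500]
Step 4: x=[2.7500 5.6250 8.1875 12.0625] v=[-1.0000 -1.7500 -1.6250 -0.6250]
Step 5: x=[2.3125 4.5938 8.0313 11.3125] v=[-0.8750 -2.0625 -0.3125 -1.5000]
Step 6: x=[1.8594 4.1407 7.7969 10.4219] v=[-0.9062 -0.9063 -0.4688 -1.7812]
Step 7: x=[1.6173 4.3750 7.0469 9.7188] v=[-0.4843 0.4686 -1.5000 -1.4062]

Answer: 1.6173 4.3750 7.0469 9.7188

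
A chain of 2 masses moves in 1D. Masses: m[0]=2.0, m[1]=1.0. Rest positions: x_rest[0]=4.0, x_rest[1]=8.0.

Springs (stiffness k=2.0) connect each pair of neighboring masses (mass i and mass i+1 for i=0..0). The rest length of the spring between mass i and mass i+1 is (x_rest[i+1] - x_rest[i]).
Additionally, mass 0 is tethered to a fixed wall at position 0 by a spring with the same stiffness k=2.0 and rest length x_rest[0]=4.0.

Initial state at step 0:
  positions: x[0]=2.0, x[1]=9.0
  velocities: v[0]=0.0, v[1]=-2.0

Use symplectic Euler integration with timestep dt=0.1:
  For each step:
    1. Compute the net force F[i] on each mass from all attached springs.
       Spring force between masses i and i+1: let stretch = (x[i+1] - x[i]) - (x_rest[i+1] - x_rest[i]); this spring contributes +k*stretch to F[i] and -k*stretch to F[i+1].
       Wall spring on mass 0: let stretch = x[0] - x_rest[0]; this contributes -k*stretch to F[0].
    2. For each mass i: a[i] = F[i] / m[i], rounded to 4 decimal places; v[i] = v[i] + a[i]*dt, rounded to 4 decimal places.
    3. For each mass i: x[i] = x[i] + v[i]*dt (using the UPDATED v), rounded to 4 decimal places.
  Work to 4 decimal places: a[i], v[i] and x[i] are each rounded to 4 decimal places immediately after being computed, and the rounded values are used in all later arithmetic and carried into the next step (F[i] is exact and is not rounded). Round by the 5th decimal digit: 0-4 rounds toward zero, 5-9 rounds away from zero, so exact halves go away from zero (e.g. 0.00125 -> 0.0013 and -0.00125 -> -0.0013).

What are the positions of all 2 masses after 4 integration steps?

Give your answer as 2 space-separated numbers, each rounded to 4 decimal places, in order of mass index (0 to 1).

Answer: 2.4568 7.6718

Derivation:
Step 0: x=[2.0000 9.0000] v=[0.0000 -2.0000]
Step 1: x=[2.0500 8.7400] v=[0.5000 -2.6000]
Step 2: x=[2.1464 8.4262] v=[0.9640 -3.1380]
Step 3: x=[2.2841 8.0668] v=[1.3773 -3.5940]
Step 4: x=[2.4568 7.6718] v=[1.7272 -3.9505]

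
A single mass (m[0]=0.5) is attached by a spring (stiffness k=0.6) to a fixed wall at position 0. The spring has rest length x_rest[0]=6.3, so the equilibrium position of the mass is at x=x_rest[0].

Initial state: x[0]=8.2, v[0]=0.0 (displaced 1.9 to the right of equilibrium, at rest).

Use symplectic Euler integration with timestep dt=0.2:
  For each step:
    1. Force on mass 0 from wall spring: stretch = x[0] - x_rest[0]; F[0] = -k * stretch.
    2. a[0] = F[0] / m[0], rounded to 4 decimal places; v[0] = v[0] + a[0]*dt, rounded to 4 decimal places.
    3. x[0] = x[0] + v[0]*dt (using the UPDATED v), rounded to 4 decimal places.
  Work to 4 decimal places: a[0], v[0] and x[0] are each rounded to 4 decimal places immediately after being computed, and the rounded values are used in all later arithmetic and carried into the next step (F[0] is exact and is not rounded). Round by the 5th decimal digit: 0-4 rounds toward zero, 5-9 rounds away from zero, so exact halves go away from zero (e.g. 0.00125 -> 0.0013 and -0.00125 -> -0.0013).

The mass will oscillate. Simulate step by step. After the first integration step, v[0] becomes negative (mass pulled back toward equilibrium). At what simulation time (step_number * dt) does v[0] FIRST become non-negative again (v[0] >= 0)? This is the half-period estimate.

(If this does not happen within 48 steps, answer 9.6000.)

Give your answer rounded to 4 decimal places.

Step 0: x=[8.2000] v=[0.0000]
Step 1: x=[8.1088] v=[-0.4560]
Step 2: x=[7.9308] v=[-0.8901]
Step 3: x=[7.6745] v=[-1.2815]
Step 4: x=[7.3522] v=[-1.6114]
Step 5: x=[6.9794] v=[-1.8639]
Step 6: x=[6.5740] v=[-2.0270]
Step 7: x=[6.1554] v=[-2.0928]
Step 8: x=[5.7438] v=[-2.0581]
Step 9: x=[5.3589] v=[-1.9246]
Step 10: x=[5.0192] v=[-1.6987]
Step 11: x=[4.7409] v=[-1.3913]
Step 12: x=[4.5375] v=[-1.0171]
Step 13: x=[4.4187] v=[-0.5941]
Step 14: x=[4.3902] v=[-0.1426]
Step 15: x=[4.4534] v=[0.3158]
First v>=0 after going negative at step 15, time=3.0000

Answer: 3.0000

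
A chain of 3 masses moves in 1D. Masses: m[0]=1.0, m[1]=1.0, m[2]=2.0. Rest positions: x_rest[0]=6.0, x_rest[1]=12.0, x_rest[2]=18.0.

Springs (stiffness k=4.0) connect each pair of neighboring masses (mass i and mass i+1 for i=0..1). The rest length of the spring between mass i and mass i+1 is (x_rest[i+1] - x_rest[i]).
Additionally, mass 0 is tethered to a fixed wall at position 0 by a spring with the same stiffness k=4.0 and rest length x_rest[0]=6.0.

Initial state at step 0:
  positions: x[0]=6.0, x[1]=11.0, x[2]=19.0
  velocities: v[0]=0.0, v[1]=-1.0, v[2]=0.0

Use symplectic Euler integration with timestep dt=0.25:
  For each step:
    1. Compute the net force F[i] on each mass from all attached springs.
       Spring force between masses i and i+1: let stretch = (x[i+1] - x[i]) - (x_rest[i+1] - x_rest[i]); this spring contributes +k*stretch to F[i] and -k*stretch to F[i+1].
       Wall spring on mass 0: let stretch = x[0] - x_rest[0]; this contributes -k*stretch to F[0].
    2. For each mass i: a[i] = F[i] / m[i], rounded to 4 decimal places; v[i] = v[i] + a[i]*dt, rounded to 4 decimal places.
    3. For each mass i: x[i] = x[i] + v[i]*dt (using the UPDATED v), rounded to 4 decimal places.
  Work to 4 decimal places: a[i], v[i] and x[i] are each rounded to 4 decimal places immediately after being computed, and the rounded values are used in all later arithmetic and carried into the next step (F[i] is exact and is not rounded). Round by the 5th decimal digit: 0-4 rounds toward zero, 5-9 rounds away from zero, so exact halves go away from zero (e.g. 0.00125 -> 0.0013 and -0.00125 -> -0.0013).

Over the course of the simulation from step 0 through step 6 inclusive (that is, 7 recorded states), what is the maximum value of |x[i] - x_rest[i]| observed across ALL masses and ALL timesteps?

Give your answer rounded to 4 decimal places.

Step 0: x=[6.0000 11.0000 19.0000] v=[0.0000 -1.0000 0.0000]
Step 1: x=[5.7500 11.5000 18.7500] v=[-1.0000 2.0000 -1.0000]
Step 2: x=[5.5000 12.3750 18.3438] v=[-1.0000 3.5000 -1.6250]
Step 3: x=[5.5938 13.0235 17.9415] v=[0.3750 2.5938 -1.6094]
Step 4: x=[6.1465 13.0440 17.6744] v=[2.2109 0.0821 -1.0684]
Step 5: x=[6.8870 12.4978 17.5785] v=[2.9619 -2.1850 -0.3836]
Step 6: x=[7.3084 11.8190 17.5975] v=[1.6857 -2.7151 0.0761]
Max displacement = 1.3084

Answer: 1.3084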